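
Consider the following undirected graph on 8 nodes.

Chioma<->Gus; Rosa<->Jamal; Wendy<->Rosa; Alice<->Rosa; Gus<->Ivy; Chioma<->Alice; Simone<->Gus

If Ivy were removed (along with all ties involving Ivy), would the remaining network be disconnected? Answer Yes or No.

No

Even without Ivy, every remaining node can still reach every other (the residual graph is connected), so Ivy is not a cut vertex.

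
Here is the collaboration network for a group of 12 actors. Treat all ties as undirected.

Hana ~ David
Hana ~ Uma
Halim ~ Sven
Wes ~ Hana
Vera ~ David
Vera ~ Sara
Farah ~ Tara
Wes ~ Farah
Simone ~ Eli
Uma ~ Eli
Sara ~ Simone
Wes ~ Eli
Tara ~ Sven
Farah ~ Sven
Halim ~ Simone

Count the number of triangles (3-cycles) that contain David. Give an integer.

0

David's neighbors are Hana and Vera, but none of them are tied to each other, so no triangle contains David.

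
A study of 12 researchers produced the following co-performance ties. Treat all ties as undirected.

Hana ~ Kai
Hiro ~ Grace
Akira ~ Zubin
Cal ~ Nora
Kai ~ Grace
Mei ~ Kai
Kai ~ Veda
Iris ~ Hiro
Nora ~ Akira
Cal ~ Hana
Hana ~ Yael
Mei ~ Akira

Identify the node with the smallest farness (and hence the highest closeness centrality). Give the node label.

Farness (sum of distances to all others) for each node — Akira:29, Cal:29, Grace:27, Hana:25, Hiro:35, Iris:45, Kai:21, Mei:25, Nora:33, Veda:31, Yael:35, Zubin:39.
The smallest farness is 21, for Kai, so Kai has the highest closeness.

Kai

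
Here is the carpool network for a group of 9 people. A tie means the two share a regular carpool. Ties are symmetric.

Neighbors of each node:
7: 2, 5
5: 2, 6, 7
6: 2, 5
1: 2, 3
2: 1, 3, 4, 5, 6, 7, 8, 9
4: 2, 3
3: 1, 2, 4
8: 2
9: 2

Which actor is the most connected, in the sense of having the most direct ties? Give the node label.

2

Degrees — 1:2, 2:8, 3:3, 4:2, 5:3, 6:2, 7:2, 8:1, 9:1.
The maximum is 8, attained only by 2.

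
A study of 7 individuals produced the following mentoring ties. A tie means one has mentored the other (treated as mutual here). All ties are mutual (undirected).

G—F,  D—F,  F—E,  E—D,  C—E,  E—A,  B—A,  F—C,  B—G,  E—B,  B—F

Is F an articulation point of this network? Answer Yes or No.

Even without F, every remaining node can still reach every other (the residual graph is connected), so F is not a cut vertex.

No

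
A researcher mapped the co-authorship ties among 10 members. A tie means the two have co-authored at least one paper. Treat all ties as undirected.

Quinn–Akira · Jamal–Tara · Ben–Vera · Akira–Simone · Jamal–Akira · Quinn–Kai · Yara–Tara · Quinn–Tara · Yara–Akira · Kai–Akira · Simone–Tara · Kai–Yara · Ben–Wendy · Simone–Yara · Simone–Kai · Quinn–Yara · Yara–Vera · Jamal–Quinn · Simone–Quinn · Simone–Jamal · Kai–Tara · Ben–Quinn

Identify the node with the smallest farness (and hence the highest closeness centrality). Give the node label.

Farness (sum of distances to all others) for each node — Akira:14, Ben:15, Jamal:16, Kai:14, Quinn:11, Simone:13, Tara:14, Vera:17, Wendy:23, Yara:13.
The smallest farness is 11, for Quinn, so Quinn has the highest closeness.

Quinn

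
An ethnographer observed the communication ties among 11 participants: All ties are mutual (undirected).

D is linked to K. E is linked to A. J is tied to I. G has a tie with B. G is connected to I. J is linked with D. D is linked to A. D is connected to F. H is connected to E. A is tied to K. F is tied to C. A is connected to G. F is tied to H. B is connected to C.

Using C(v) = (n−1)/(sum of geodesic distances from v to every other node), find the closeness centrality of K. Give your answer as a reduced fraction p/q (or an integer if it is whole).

Distances from K: A:1, B:3, C:3, D:1, E:2, F:2, G:2, H:3, I:3, J:2. Sum = 22.
n = 11, so closeness = 10/22 = 5/11.

5/11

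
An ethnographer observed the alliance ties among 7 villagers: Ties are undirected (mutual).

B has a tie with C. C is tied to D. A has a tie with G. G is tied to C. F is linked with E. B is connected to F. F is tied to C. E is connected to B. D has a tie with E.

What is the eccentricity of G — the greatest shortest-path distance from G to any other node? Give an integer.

Distances from G: A:1, B:2, C:1, D:2, E:3, F:2.
The largest is 3 (to E), so the eccentricity of G is 3.

3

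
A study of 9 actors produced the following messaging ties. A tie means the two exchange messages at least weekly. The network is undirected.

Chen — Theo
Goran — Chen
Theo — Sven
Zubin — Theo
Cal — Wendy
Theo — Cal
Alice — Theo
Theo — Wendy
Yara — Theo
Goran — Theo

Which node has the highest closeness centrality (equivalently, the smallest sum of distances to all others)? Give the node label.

Theo

Farness (sum of distances to all others) for each node — Alice:15, Cal:14, Chen:14, Goran:14, Sven:15, Theo:8, Wendy:14, Yara:15, Zubin:15.
The smallest farness is 8, for Theo, so Theo has the highest closeness.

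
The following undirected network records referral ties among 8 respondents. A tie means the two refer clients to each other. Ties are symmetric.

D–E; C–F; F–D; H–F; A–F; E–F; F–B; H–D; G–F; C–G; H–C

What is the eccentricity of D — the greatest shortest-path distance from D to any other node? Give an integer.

Distances from D: A:2, B:2, C:2, E:1, F:1, G:2, H:1.
The largest is 2 (to C, A, B, and G), so the eccentricity of D is 2.

2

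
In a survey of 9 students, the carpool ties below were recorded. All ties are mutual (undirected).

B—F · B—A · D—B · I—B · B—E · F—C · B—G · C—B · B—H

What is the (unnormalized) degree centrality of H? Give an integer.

1

H is directly tied to B. That is 1 neighbor, so the degree of H is 1.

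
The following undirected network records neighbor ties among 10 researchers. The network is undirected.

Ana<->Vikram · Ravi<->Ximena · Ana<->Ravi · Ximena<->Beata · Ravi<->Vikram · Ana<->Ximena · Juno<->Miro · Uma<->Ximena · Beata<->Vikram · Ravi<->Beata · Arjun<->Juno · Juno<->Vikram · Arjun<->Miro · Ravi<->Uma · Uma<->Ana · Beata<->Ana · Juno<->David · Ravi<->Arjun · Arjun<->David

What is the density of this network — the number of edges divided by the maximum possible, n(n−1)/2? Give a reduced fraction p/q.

There are 19 edges and 10 nodes, so the maximum possible is C(10,2) = 45.
Density = 19/45.

19/45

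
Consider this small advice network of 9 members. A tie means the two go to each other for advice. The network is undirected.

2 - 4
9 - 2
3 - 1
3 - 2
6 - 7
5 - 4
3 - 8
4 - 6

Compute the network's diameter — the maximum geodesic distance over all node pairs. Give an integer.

5

Eccentricity of each node (its greatest distance to any other): 1:5, 2:3, 3:4, 4:3, 5:4, 6:4, 7:5, 8:5, 9:4.
The maximum eccentricity is 5, realized for instance by the pair 8–7 via 8 – 3 – 2 – 4 – 6 – 7. So the diameter is 5.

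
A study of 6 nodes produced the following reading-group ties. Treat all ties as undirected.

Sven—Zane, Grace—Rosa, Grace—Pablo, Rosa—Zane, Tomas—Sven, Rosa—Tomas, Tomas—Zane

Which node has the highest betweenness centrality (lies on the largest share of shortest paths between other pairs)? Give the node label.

Rosa

Unnormalized betweenness of each node: Grace:4, Pablo:0, Rosa:6, Sven:0, Tomas:3/2, Zane:3/2.
Rosa has the largest value, 6, making it the main broker — the node through which the most shortest paths run.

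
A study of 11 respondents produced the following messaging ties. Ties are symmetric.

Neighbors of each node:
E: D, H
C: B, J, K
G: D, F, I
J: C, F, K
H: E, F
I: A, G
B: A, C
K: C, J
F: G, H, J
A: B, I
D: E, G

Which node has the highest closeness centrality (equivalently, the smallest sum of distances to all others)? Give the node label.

Farness (sum of distances to all others) for each node — A:26, B:27, C:24, D:26, E:29, F:19, G:20, H:25, I:24, J:21, K:27.
The smallest farness is 19, for F, so F has the highest closeness.

F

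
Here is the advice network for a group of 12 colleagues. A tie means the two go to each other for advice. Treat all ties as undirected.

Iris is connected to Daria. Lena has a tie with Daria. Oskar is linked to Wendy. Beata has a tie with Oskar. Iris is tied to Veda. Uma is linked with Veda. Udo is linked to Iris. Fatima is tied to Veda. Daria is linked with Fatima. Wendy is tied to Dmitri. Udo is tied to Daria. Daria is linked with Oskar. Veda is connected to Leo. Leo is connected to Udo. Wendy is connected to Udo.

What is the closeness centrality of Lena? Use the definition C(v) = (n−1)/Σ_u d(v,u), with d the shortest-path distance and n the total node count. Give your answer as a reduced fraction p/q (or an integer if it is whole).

Distances from Lena: Beata:3, Daria:1, Dmitri:4, Fatima:2, Iris:2, Leo:3, Oskar:2, Udo:2, Uma:4, Veda:3, Wendy:3. Sum = 29.
n = 12, so closeness = 11/29.

11/29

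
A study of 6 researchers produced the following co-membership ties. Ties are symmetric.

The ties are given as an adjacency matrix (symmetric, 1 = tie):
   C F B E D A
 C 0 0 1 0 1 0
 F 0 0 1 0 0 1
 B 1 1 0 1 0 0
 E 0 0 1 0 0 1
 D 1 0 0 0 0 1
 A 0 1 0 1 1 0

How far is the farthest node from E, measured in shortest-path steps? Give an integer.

Distances from E: A:1, B:1, C:2, D:2, F:2.
The largest is 2 (to C, F, and D), so the eccentricity of E is 2.

2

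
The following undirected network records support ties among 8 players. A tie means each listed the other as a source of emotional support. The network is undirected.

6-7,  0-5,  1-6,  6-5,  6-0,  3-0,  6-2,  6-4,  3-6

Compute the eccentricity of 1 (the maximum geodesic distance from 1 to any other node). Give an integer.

Distances from 1: 0:2, 2:2, 3:2, 4:2, 5:2, 6:1, 7:2.
The largest is 2 (to 7, 3, 2, 4, 5, and 0), so the eccentricity of 1 is 2.

2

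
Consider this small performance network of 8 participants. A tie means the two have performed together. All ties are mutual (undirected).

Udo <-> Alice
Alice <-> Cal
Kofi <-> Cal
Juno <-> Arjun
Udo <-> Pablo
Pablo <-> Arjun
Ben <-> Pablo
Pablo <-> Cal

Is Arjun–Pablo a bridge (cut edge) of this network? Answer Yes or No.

Without the Arjun–Pablo edge there is no alternate route between Arjun and Pablo, so the network disconnects. It is a bridge.

Yes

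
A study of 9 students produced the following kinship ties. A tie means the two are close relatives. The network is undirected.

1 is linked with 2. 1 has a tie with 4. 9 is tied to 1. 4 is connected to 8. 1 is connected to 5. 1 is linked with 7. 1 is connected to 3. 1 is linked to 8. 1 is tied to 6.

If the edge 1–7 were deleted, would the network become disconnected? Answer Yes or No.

Yes

Without the 1–7 edge there is no alternate route between 1 and 7, so the network disconnects. It is a bridge.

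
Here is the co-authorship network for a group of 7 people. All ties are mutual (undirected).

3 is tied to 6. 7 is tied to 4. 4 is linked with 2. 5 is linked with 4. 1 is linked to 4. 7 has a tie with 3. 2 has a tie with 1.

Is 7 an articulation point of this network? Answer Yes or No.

Removing 7 leaves {1, 2, 4, and 5} with no path to {3 and 6}, so the network splits into 2 components. 7 is a cut vertex.

Yes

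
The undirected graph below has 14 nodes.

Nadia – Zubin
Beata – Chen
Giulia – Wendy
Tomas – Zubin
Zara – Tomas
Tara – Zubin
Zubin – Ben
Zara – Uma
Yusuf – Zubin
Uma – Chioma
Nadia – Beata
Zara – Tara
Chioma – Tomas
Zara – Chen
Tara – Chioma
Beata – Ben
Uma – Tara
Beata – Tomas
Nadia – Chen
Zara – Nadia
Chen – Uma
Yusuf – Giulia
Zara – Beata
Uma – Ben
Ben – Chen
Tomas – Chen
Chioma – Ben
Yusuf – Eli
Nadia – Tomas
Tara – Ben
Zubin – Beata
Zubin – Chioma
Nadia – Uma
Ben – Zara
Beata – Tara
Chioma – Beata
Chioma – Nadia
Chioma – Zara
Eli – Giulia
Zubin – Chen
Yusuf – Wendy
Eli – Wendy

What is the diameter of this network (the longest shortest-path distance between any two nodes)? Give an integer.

4

Eccentricity of each node (its greatest distance to any other): Beata:3, Ben:3, Chen:3, Chioma:3, Eli:4, Giulia:4, Nadia:3, Tara:3, Tomas:3, Uma:4, Wendy:4, Yusuf:3, Zara:4, Zubin:2.
The maximum eccentricity is 4, realized for instance by the pair Eli–Uma via Eli – Yusuf – Zubin – Ben – Uma. So the diameter is 4.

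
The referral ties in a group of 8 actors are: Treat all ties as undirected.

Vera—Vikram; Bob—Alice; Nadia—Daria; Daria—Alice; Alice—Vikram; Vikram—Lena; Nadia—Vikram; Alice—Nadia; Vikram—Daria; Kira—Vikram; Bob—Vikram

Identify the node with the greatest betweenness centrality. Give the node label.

Vikram

Unnormalized betweenness of each node: Alice:1, Bob:0, Daria:0, Kira:0, Lena:0, Nadia:0, Vera:0, Vikram:16.
Vikram has the largest value, 16, making it the main broker — the node through which the most shortest paths run.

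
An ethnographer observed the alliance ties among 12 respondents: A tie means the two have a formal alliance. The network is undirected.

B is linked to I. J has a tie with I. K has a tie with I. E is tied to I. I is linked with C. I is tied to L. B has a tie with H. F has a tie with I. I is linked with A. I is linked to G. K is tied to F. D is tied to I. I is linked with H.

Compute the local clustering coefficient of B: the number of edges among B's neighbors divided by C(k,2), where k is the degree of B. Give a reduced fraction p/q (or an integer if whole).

B's neighbors: H and I (k = 2).
Possible neighbor pairs: C(2,2) = 1. Edges among them: H–I → e = 1.
Clustering(B) = 1/1.

1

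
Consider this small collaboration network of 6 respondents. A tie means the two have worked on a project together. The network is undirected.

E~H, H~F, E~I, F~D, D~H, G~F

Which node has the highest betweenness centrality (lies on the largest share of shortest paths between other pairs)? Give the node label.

H

Unnormalized betweenness of each node: D:0, E:4, F:4, G:0, H:6, I:0.
H has the largest value, 6, making it the main broker — the node through which the most shortest paths run.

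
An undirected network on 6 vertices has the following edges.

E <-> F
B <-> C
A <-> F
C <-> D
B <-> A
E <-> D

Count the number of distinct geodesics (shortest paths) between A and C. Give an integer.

1

The shortest distance is 2, and the only length-2 path is A–B–C. So there is exactly 1 shortest path.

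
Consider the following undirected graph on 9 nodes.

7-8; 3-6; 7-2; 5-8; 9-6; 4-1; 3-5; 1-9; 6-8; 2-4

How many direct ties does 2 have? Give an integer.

2

2 is directly tied to 4 and 7. That is 2 neighbors, so the degree of 2 is 2.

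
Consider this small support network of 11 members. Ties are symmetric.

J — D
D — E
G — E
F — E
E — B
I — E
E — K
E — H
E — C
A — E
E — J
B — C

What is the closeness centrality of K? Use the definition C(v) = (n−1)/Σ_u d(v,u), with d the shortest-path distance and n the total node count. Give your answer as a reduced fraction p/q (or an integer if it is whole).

10/19

Distances from K: A:2, B:2, C:2, D:2, E:1, F:2, G:2, H:2, I:2, J:2. Sum = 19.
n = 11, so closeness = 10/19.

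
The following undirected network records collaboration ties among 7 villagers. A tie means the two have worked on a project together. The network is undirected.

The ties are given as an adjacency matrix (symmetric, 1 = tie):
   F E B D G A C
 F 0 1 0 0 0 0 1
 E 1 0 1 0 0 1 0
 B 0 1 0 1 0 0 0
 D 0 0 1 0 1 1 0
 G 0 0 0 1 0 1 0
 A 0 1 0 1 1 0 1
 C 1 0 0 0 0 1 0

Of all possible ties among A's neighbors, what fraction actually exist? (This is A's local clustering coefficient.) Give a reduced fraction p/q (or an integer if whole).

A's neighbors: C, D, E, and G (k = 4).
Possible neighbor pairs: C(4,2) = 6. Edges among them: D–G → e = 1.
Clustering(A) = 1/6.

1/6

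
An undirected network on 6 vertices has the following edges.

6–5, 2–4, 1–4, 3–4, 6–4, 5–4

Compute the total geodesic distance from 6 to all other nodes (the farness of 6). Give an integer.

Distances from 6: 1:2, 2:2, 3:2, 4:1, 5:1.
Sum = 2 + 2 + 2 + 1 + 1 = 8.

8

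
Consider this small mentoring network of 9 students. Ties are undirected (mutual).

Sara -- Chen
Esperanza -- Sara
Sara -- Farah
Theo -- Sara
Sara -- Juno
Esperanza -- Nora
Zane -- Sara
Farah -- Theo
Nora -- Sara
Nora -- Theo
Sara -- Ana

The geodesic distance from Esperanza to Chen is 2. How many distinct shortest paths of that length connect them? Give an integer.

1

The shortest distance is 2, and the only length-2 path is Esperanza–Sara–Chen. So there is exactly 1 shortest path.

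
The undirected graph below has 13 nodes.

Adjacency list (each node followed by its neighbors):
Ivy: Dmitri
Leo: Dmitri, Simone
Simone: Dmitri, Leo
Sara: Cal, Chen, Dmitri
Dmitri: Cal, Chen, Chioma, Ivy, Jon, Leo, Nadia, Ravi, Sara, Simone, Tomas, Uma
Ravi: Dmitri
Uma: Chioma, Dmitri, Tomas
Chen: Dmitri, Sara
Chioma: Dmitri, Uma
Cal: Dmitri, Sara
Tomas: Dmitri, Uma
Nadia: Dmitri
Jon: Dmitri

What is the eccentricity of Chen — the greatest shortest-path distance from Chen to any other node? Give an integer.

Distances from Chen: Cal:2, Chioma:2, Dmitri:1, Ivy:2, Jon:2, Leo:2, Nadia:2, Ravi:2, Sara:1, Simone:2, Tomas:2, Uma:2.
The largest is 2 (to Jon, Chioma, Simone, Ravi, Tomas, Nadia, Leo, Ivy, Cal, and Uma), so the eccentricity of Chen is 2.

2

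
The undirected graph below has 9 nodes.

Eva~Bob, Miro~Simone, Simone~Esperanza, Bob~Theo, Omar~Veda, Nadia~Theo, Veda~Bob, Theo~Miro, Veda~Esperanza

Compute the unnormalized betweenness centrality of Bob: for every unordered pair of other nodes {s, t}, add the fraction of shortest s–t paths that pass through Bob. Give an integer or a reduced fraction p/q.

Pairs whose geodesics pass through Bob — Omar–Theo: 1; Omar–Eva: 1; Omar–Miro: 1/2; Omar–Nadia: 1; Veda–Theo: 1; Veda–Eva: 1; Veda–Miro: 1/2; Veda–Nadia: 1; Theo–Eva: 1; Theo–Esperanza: 1/2; Eva–Miro: 1; Eva–Nadia: 1; Eva–Esperanza: 1; Eva–Simone: 2/2 … (+1 more pairs).
All other pairs contribute 0.
Summing the contributions gives betweenness(Bob) = 13.

13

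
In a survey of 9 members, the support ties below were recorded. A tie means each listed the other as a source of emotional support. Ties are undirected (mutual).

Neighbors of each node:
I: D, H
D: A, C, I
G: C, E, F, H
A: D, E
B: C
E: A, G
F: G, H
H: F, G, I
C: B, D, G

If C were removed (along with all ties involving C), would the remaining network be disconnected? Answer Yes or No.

Removing C leaves {A, D, E, F, G, H, and I} with no path to {B}, so the network splits into 2 components. C is a cut vertex.

Yes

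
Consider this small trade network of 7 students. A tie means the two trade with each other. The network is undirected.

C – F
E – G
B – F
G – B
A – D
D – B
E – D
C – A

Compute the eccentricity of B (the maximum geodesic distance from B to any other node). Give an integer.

2

Distances from B: A:2, C:2, D:1, E:2, F:1, G:1.
The largest is 2 (to C, E, and A), so the eccentricity of B is 2.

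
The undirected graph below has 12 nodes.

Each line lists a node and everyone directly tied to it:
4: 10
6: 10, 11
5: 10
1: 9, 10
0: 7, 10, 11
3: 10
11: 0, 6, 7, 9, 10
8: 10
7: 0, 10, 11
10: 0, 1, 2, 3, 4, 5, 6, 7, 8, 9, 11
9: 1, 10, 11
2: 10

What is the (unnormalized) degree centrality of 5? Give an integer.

1

5 is directly tied to 10. That is 1 neighbor, so the degree of 5 is 1.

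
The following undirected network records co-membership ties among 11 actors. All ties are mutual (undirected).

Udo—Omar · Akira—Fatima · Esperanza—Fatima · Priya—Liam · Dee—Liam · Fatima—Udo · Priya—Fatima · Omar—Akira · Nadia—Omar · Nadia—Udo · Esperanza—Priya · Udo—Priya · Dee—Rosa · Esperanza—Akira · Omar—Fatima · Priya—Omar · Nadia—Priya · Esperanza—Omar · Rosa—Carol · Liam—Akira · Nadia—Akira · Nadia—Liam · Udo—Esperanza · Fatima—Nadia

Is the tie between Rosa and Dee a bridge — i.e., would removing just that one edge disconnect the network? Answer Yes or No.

Yes

Without the Rosa–Dee edge there is no alternate route between Rosa and Dee, so the network disconnects. It is a bridge.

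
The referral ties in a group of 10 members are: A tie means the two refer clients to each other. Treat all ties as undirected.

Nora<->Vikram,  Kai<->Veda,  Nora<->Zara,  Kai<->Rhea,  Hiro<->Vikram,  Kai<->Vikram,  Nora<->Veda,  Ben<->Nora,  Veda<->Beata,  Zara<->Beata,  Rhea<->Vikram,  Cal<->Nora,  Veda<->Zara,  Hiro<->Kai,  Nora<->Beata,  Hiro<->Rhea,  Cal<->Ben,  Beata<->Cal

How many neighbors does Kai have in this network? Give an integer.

Kai is directly tied to Hiro, Rhea, Veda, and Vikram. That is 4 neighbors, so the degree of Kai is 4.

4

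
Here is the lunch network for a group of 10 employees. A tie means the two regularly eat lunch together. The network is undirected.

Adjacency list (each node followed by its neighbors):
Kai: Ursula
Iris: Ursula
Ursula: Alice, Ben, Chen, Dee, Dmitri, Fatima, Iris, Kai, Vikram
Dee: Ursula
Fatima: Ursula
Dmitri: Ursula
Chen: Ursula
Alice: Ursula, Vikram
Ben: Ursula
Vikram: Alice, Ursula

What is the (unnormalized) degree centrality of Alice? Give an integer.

Alice is directly tied to Ursula and Vikram. That is 2 neighbors, so the degree of Alice is 2.

2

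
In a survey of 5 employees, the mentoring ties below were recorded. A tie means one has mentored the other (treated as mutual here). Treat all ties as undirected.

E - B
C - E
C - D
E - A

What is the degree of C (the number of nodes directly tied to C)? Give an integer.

C is directly tied to D and E. That is 2 neighbors, so the degree of C is 2.

2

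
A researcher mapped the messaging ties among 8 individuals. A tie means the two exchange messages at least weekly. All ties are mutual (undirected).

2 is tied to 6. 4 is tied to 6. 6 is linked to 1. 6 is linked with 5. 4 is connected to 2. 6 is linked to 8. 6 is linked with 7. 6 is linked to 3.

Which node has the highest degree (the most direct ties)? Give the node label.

6

Degrees — 1:1, 2:2, 3:1, 4:2, 5:1, 6:7, 7:1, 8:1.
The maximum is 7, attained only by 6.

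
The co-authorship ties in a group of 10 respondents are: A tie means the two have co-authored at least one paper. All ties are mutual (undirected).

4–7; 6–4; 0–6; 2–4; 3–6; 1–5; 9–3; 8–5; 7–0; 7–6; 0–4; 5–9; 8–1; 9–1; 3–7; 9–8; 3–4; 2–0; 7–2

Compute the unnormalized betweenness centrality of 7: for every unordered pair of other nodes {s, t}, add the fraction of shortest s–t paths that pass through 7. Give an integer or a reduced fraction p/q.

9/2

Pairs whose geodesics pass through 7 — 0–3: 1/3; 0–5: 1/3; 0–9: 1/3; 0–8: 1/3; 0–1: 1/3; 3–2: 1/2; 2–6: 1/3; 2–5: 1/2; 2–9: 1/2; 2–8: 1/2; 2–1: 1/2.
All other pairs contribute 0.
Summing the contributions gives betweenness(7) = 9/2.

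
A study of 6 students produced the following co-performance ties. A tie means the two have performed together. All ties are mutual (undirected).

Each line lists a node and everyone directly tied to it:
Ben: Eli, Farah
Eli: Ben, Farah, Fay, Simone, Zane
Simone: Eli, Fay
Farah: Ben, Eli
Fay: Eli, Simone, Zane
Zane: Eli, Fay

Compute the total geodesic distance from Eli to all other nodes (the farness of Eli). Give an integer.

5

Distances from Eli: Ben:1, Farah:1, Fay:1, Simone:1, Zane:1.
Sum = 1 + 1 + 1 + 1 + 1 = 5.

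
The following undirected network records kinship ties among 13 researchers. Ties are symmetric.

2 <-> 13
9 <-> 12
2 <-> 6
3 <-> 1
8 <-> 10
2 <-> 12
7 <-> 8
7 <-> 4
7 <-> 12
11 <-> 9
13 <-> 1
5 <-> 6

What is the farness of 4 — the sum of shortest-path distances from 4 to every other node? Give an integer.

Distances from 4: 1:5, 2:3, 3:6, 5:5, 6:4, 7:1, 8:2, 9:3, 10:3, 11:4, 12:2, 13:4.
Sum = 5 + 3 + 6 + 5 + 4 + 1 + 2 + 3 + 3 + 4 + 2 + 4 = 42.

42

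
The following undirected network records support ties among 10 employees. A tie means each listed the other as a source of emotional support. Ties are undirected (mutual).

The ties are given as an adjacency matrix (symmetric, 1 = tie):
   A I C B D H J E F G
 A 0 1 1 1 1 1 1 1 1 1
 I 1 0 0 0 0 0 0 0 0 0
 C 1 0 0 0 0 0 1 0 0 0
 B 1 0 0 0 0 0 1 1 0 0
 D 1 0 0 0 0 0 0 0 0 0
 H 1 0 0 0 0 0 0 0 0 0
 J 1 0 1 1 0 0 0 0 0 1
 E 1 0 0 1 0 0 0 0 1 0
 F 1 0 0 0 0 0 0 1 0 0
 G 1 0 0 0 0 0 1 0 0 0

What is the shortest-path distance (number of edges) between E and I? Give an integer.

One shortest route is E – A – I, which uses 2 edges, and E and I are not directly tied, so nothing shorter exists. So d(E,I) = 2.

2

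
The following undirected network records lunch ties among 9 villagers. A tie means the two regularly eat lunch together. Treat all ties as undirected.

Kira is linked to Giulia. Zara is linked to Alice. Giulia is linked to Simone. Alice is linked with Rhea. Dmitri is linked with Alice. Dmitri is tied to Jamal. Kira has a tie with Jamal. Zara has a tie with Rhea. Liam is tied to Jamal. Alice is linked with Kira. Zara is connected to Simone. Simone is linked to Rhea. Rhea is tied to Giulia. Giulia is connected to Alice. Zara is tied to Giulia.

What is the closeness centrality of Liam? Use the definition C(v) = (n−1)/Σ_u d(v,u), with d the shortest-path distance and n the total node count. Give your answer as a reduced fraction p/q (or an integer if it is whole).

8/23

Distances from Liam: Alice:3, Dmitri:2, Giulia:3, Jamal:1, Kira:2, Rhea:4, Simone:4, Zara:4. Sum = 23.
n = 9, so closeness = 8/23.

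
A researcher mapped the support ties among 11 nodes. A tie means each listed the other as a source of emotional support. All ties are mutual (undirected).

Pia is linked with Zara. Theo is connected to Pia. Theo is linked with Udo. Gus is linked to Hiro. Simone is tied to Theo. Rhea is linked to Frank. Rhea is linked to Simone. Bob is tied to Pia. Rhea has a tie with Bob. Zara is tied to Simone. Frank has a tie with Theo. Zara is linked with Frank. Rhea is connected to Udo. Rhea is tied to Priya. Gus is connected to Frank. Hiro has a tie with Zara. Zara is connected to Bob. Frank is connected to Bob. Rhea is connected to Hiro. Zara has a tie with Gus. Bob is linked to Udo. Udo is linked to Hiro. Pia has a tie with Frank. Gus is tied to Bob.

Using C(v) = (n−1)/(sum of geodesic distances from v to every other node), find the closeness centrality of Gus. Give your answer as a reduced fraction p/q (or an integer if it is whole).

10/17

Distances from Gus: Bob:1, Frank:1, Hiro:1, Pia:2, Priya:3, Rhea:2, Simone:2, Theo:2, Udo:2, Zara:1. Sum = 17.
n = 11, so closeness = 10/17.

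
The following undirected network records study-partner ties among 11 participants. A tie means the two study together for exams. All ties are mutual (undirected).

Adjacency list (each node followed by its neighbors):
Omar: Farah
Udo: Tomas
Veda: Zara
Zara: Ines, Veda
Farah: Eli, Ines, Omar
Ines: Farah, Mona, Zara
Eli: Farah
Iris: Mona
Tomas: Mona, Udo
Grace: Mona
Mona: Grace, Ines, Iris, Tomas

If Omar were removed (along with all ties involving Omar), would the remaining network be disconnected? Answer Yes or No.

Even without Omar, every remaining node can still reach every other (the residual graph is connected), so Omar is not a cut vertex.

No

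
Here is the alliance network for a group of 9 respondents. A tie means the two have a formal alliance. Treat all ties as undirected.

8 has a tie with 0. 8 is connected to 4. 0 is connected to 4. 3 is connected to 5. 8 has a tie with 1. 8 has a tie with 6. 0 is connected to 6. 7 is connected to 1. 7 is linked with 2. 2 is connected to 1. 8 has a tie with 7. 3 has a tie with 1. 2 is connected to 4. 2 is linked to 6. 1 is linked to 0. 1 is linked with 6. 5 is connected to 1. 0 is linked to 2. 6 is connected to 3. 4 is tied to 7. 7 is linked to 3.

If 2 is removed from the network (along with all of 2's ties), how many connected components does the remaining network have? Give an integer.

1

2's neighbors (0, 1, 4, 6, and 7) remain reachable from one another through other ties, so the rest of the network stays in one piece.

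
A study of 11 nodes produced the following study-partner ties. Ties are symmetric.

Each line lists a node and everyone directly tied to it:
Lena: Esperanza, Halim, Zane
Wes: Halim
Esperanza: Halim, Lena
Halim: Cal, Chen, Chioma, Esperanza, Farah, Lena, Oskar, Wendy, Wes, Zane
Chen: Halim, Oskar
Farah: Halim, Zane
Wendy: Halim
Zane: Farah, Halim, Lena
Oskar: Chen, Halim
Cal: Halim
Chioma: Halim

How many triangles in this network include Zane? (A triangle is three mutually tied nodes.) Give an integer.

Zane's neighbors: Farah, Halim, and Lena.
Neighbor pairs that are themselves tied: Zane–Farah–Halim; Zane–Halim–Lena. Each forms one triangle with Zane, for 2 in total.

2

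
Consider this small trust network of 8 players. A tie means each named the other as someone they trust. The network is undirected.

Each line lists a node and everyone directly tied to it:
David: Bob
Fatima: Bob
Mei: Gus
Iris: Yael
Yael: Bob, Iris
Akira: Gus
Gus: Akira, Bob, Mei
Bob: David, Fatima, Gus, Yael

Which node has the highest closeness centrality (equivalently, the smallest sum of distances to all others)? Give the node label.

Farness (sum of distances to all others) for each node — Akira:18, Bob:10, David:16, Fatima:16, Gus:12, Iris:20, Mei:18, Yael:14.
The smallest farness is 10, for Bob, so Bob has the highest closeness.

Bob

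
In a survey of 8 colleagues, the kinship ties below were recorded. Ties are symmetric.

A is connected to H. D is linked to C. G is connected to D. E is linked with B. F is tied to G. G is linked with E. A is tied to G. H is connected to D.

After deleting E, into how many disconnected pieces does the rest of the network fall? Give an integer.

Without E, the remaining ties split the others into: {A, C, D, F, G, H}; {B}.
That's 2 separate components.

2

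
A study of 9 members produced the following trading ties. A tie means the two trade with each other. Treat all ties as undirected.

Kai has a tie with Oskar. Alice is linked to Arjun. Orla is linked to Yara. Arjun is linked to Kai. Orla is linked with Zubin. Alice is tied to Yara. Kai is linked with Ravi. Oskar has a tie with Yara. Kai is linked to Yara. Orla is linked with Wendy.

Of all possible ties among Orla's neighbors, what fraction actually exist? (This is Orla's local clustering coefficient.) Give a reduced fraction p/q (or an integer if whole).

Orla's neighbors: Wendy, Yara, and Zubin (k = 3).
Possible neighbor pairs: C(3,2) = 3. Edges among them: none → e = 0.
Clustering(Orla) = 0/3 = 0.

0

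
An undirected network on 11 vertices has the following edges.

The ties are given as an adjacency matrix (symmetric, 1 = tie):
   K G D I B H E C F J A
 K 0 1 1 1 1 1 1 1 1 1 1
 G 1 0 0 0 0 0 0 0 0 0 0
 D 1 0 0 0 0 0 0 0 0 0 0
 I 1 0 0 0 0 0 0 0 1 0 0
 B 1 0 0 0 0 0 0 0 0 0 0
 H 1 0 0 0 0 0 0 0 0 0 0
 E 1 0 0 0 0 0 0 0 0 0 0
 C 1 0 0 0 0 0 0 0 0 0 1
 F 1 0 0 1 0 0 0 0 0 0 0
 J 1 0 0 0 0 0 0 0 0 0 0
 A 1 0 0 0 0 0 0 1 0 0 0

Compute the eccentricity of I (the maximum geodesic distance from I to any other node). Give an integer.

Distances from I: A:2, B:2, C:2, D:2, E:2, F:1, G:2, H:2, J:2, K:1.
The largest is 2 (to G, D, B, H, E, C, J, and A), so the eccentricity of I is 2.

2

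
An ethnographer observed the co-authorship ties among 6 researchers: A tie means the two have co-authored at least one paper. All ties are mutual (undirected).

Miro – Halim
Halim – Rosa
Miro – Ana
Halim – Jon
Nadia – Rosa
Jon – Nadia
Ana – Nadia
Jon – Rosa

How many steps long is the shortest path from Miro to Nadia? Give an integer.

One shortest route is Miro – Ana – Nadia, which uses 2 edges, and Miro and Nadia are not directly tied, so nothing shorter exists. So d(Miro,Nadia) = 2.

2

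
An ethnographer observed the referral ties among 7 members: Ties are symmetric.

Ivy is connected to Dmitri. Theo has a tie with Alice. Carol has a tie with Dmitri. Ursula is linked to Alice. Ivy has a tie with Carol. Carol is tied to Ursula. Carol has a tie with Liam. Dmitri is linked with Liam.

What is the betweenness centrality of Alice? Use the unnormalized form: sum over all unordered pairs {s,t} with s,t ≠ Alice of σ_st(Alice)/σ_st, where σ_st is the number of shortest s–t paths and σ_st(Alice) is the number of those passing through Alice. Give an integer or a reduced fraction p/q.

5

Pairs whose geodesics pass through Alice — Ivy–Theo: 1; Carol–Theo: 1; Dmitri–Theo: 1; Liam–Theo: 1; Ursula–Theo: 1.
All other pairs contribute 0.
Summing the contributions gives betweenness(Alice) = 5.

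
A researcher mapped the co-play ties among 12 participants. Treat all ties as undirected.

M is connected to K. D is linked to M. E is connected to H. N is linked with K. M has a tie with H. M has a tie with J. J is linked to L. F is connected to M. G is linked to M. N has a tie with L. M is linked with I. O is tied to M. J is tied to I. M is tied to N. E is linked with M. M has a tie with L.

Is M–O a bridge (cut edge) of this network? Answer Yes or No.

Without the M–O edge there is no alternate route between M and O, so the network disconnects. It is a bridge.

Yes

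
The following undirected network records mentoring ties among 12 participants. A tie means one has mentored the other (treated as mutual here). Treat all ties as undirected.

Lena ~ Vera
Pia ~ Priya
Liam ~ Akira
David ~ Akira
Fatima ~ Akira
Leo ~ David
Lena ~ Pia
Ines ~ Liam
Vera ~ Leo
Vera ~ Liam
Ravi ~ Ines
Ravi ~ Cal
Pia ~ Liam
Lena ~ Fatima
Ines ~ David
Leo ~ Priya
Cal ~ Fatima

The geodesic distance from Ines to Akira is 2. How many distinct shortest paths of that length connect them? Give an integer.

The shortest distance is 2. The length-2 paths are: Ines–David–Akira; Ines–Liam–Akira.
That gives 2 distinct shortest paths.

2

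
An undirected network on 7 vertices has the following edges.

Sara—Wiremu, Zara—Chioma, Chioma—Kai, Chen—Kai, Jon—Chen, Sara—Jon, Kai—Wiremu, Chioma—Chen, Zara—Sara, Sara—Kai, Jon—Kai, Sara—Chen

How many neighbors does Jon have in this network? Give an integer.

3

Jon is directly tied to Chen, Kai, and Sara. That is 3 neighbors, so the degree of Jon is 3.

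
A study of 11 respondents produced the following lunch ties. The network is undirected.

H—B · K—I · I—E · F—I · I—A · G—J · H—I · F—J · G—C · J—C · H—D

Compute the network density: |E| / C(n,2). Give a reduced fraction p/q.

There are 11 edges and 11 nodes, so the maximum possible is C(11,2) = 55.
Density = 11/55 = 1/5.

1/5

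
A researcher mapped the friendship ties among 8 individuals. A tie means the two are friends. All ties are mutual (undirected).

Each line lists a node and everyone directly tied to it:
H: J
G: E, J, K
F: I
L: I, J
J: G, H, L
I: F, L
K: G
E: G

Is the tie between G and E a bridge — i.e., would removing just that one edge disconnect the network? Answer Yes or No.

Without the G–E edge there is no alternate route between G and E, so the network disconnects. It is a bridge.

Yes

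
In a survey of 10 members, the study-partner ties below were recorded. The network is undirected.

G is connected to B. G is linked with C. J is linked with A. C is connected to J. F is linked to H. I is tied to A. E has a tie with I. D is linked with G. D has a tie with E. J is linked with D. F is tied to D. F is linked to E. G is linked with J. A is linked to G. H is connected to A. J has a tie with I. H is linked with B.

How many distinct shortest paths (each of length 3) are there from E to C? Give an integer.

3

The shortest distance is 3. The length-3 paths are: E–I–J–C; E–D–J–C; E–D–G–C.
That gives 3 distinct shortest paths.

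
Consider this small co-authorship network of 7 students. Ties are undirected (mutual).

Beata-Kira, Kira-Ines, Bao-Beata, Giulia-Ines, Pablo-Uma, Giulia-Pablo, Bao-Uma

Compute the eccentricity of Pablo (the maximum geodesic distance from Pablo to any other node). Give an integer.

Distances from Pablo: Bao:2, Beata:3, Giulia:1, Ines:2, Kira:3, Uma:1.
The largest is 3 (to Kira and Beata), so the eccentricity of Pablo is 3.

3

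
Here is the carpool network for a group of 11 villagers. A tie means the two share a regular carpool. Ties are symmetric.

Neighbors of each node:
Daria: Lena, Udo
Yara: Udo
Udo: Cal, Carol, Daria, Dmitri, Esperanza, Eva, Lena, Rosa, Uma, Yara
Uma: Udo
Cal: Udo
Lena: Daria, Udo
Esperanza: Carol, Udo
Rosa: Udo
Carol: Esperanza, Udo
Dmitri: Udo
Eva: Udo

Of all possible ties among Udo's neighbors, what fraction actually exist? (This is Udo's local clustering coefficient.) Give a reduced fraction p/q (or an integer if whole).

2/45

Udo's neighbors: Cal, Carol, Daria, Dmitri, Esperanza, Eva, Lena, Rosa, Uma, and Yara (k = 10).
Possible neighbor pairs: C(10,2) = 45. Edges among them: Carol–Esperanza, Daria–Lena → e = 2.
Clustering(Udo) = 2/45.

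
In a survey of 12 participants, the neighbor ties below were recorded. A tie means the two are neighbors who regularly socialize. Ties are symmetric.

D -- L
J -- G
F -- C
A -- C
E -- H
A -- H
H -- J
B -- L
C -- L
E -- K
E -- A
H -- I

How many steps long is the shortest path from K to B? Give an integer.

5

One shortest route is K – E – A – C – L – B, which uses 5 edges, and at distance 4 from K we only reach {F, G, L}, which does not include B. So d(K,B) = 5.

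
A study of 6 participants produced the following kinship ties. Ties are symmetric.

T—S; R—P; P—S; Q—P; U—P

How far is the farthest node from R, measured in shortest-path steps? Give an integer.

3

Distances from R: P:1, Q:2, S:2, T:3, U:2.
The largest is 3 (to T), so the eccentricity of R is 3.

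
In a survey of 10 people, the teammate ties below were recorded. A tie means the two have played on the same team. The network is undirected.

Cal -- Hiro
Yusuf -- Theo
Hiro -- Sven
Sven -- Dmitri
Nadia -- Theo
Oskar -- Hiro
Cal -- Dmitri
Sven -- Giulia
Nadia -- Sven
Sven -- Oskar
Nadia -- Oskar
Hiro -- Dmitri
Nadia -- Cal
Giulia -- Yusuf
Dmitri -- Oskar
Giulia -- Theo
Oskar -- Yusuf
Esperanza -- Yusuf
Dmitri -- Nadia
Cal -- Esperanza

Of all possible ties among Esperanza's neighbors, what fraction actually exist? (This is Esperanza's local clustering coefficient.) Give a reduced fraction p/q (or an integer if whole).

0

Esperanza's neighbors: Cal and Yusuf (k = 2).
Possible neighbor pairs: C(2,2) = 1. Edges among them: none → e = 0.
Clustering(Esperanza) = 0/1.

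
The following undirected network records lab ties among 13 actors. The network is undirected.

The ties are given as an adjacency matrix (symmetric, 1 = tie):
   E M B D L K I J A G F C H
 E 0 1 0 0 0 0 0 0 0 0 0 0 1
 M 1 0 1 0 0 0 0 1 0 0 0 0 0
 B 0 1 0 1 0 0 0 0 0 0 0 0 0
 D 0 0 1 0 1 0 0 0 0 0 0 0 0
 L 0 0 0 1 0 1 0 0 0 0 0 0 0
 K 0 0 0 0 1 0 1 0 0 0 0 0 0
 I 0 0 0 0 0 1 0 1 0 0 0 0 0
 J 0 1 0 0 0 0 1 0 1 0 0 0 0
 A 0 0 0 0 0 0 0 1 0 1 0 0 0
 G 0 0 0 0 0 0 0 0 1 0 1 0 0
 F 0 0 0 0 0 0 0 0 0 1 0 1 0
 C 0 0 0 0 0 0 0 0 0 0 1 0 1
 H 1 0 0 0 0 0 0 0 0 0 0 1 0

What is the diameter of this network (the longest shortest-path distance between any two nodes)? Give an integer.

Eccentricity of each node (its greatest distance to any other): A:4, B:5, C:6, D:6, E:4, F:6, G:5, H:5, I:5, J:4, K:6, L:6, M:4.
The maximum eccentricity is 6, realized for instance by the pair D–F via D – B – M – J – A – G – F. So the diameter is 6.

6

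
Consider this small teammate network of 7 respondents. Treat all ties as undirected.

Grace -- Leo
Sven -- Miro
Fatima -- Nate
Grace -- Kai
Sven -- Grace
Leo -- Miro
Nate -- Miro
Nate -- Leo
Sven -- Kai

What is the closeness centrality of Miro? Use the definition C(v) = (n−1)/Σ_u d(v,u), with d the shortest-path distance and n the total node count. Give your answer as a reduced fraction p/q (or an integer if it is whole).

Distances from Miro: Fatima:2, Grace:2, Kai:2, Leo:1, Nate:1, Sven:1. Sum = 9.
n = 7, so closeness = 6/9 = 2/3.

2/3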